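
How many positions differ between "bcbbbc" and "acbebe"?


Comparing "bcbbbc" and "acbebe" position by position:
  Position 0: 'b' vs 'a' => DIFFER
  Position 1: 'c' vs 'c' => same
  Position 2: 'b' vs 'b' => same
  Position 3: 'b' vs 'e' => DIFFER
  Position 4: 'b' vs 'b' => same
  Position 5: 'c' vs 'e' => DIFFER
Positions that differ: 3

3


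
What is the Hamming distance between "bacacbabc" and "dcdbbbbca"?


Comparing "bacacbabc" and "dcdbbbbca" position by position:
  Position 0: 'b' vs 'd' => differ
  Position 1: 'a' vs 'c' => differ
  Position 2: 'c' vs 'd' => differ
  Position 3: 'a' vs 'b' => differ
  Position 4: 'c' vs 'b' => differ
  Position 5: 'b' vs 'b' => same
  Position 6: 'a' vs 'b' => differ
  Position 7: 'b' vs 'c' => differ
  Position 8: 'c' vs 'a' => differ
Total differences (Hamming distance): 8

8


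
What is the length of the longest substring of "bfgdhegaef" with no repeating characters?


Input: "bfgdhegaef"
Sliding window (track last position of each char):
  Position 0 ('b'): window [0,0] length 1 -- new best
  Position 1 ('f'): window [0,1] length 2 -- new best
  Position 2 ('g'): window [0,2] length 3 -- new best
  Position 3 ('d'): window [0,3] length 4 -- new best
  Position 4 ('h'): window [0,4] length 5 -- new best
  Position 5 ('e'): window [0,5] length 6 -- new best
  Position 6 ('g'): repeat (last at 2), move window start to 3
  Position 6 ('g'): window [3,6] length 4
  Position 7 ('a'): window [3,7] length 5
  Position 8 ('e'): repeat (last at 5), move window start to 6
  Position 8 ('e'): window [6,8] length 3
  Position 9 ('f'): window [6,9] length 4
Longest substring with no repeats: "bfgdhe" with length 6

6


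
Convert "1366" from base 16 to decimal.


Input: "1366" in base 16
Positional expansion:
  Digit '1' (value 1) x 16^3 = 4096
  Digit '3' (value 3) x 16^2 = 768
  Digit '6' (value 6) x 16^1 = 96
  Digit '6' (value 6) x 16^0 = 6
Sum = 4966

4966


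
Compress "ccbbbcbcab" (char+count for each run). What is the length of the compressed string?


Input: ccbbbcbcab
Runs:
  'c' x 2 => "c2"
  'b' x 3 => "b3"
  'c' x 1 => "c1"
  'b' x 1 => "b1"
  'c' x 1 => "c1"
  'a' x 1 => "a1"
  'b' x 1 => "b1"
Compressed: "c2b3c1b1c1a1b1"
Compressed length: 14

14


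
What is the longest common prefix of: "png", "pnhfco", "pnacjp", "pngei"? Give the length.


Words: png, pnhfco, pnacjp, pngei
  Position 0: all 'p' => match
  Position 1: all 'n' => match
  Position 2: ('g', 'h', 'a', 'g') => mismatch, stop
LCP = "pn" (length 2)

2


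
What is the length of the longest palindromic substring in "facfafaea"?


Input: "facfafaea"
Checking substrings for palindromes:
  [3:6] "faf" (len 3) => palindrome
  [4:7] "afa" (len 3) => palindrome
  [6:9] "aea" (len 3) => palindrome
Longest palindromic substring: "faf" with length 3

3


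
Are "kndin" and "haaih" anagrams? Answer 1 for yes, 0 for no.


Strings: "kndin", "haaih"
Sorted first:  diknn
Sorted second: aahhi
Differ at position 0: 'd' vs 'a' => not anagrams

0


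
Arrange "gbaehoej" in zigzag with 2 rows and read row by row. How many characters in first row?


Zigzag "gbaehoej" into 2 rows:
Placing characters:
  'g' => row 0
  'b' => row 1
  'a' => row 0
  'e' => row 1
  'h' => row 0
  'o' => row 1
  'e' => row 0
  'j' => row 1
Rows:
  Row 0: "gahe"
  Row 1: "beoj"
First row length: 4

4


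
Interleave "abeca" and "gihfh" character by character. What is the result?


Interleaving "abeca" and "gihfh":
  Position 0: 'a' from first, 'g' from second => "ag"
  Position 1: 'b' from first, 'i' from second => "bi"
  Position 2: 'e' from first, 'h' from second => "eh"
  Position 3: 'c' from first, 'f' from second => "cf"
  Position 4: 'a' from first, 'h' from second => "ah"
Result: agbiehcfah

agbiehcfah


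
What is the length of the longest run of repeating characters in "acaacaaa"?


Input: "acaacaaa"
Scanning for longest run:
  Position 1 ('c'): new char, reset run to 1
  Position 2 ('a'): new char, reset run to 1
  Position 3 ('a'): continues run of 'a', length=2
  Position 4 ('c'): new char, reset run to 1
  Position 5 ('a'): new char, reset run to 1
  Position 6 ('a'): continues run of 'a', length=2
  Position 7 ('a'): continues run of 'a', length=3
Longest run: 'a' with length 3

3


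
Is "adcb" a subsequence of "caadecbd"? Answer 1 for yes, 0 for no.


Check if "adcb" is a subsequence of "caadecbd"
Greedy scan:
  Position 0 ('c'): no match needed
  Position 1 ('a'): matches sub[0] = 'a'
  Position 2 ('a'): no match needed
  Position 3 ('d'): matches sub[1] = 'd'
  Position 4 ('e'): no match needed
  Position 5 ('c'): matches sub[2] = 'c'
  Position 6 ('b'): matches sub[3] = 'b'
  Position 7 ('d'): no match needed
All 4 characters matched => is a subsequence

1


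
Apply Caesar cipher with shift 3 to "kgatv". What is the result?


Caesar cipher: shift "kgatv" by 3
  'k' (pos 10) + 3 = pos 13 = 'n'
  'g' (pos 6) + 3 = pos 9 = 'j'
  'a' (pos 0) + 3 = pos 3 = 'd'
  't' (pos 19) + 3 = pos 22 = 'w'
  'v' (pos 21) + 3 = pos 24 = 'y'
Result: njdwy

njdwy


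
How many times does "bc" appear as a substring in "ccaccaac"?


Searching for "bc" in "ccaccaac"
Scanning each position:
  Position 0: "cc" => no
  Position 1: "ca" => no
  Position 2: "ac" => no
  Position 3: "cc" => no
  Position 4: "ca" => no
  Position 5: "aa" => no
  Position 6: "ac" => no
Total occurrences: 0

0


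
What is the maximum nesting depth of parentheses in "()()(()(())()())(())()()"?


Input: "()()(()(())()())(())()()"
Tracking depth:
  Position 0 '(': depth becomes 1
  Position 1 ')': depth becomes 0
  Position 2 '(': depth becomes 1
  Position 3 ')': depth becomes 0
  Position 4 '(': depth becomes 1
  Position 5 '(': depth becomes 2
  Position 6 ')': depth becomes 1
  Position 7 '(': depth becomes 2
  Position 8 '(': depth becomes 3
  Position 9 ')': depth becomes 2
  Position 10 ')': depth becomes 1
  Position 11 '(': depth becomes 2
  Position 12 ')': depth becomes 1
  Position 13 '(': depth becomes 2
  Position 14 ')': depth becomes 1
  Position 15 ')': depth becomes 0
  Position 16 '(': depth becomes 1
  Position 17 '(': depth becomes 2
  Position 18 ')': depth becomes 1
  Position 19 ')': depth becomes 0
  Position 20 '(': depth becomes 1
  Position 21 ')': depth becomes 0
  Position 22 '(': depth becomes 1
  Position 23 ')': depth becomes 0
Maximum depth reached: 3

3


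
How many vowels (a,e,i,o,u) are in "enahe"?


Input: enahe
Checking each character:
  'e' at position 0: vowel (running total: 1)
  'n' at position 1: consonant
  'a' at position 2: vowel (running total: 2)
  'h' at position 3: consonant
  'e' at position 4: vowel (running total: 3)
Total vowels: 3

3


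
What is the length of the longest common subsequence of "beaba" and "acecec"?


LCS of "beaba" and "acecec"
DP table:
           a    c    e    c    e    c
      0    0    0    0    0    0    0
  b   0    0    0    0    0    0    0
  e   0    0    0    1    1    1    1
  a   0    1    1    1    1    1    1
  b   0    1    1    1    1    1    1
  a   0    1    1    1    1    1    1
LCS length = dp[5][6] = 1

1


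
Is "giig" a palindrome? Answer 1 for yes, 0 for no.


Input: giig
Reversed: giig
  Compare pos 0 ('g') with pos 3 ('g'): match
  Compare pos 1 ('i') with pos 2 ('i'): match
Result: palindrome

1


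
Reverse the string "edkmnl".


Input: edkmnl
Reading characters right to left:
  Position 5: 'l'
  Position 4: 'n'
  Position 3: 'm'
  Position 2: 'k'
  Position 1: 'd'
  Position 0: 'e'
Reversed: lnmkde

lnmkde


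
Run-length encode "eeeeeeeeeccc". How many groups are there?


Input: eeeeeeeeeccc
Scanning for consecutive runs:
  Group 1: 'e' x 9 (positions 0-8)
  Group 2: 'c' x 3 (positions 9-11)
Total groups: 2

2


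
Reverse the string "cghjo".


Input: cghjo
Reading characters right to left:
  Position 4: 'o'
  Position 3: 'j'
  Position 2: 'h'
  Position 1: 'g'
  Position 0: 'c'
Reversed: ojhgc

ojhgc


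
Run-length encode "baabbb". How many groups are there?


Input: baabbb
Scanning for consecutive runs:
  Group 1: 'b' x 1 (positions 0-0)
  Group 2: 'a' x 2 (positions 1-2)
  Group 3: 'b' x 3 (positions 3-5)
Total groups: 3

3


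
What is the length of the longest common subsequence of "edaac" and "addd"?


LCS of "edaac" and "addd"
DP table:
           a    d    d    d
      0    0    0    0    0
  e   0    0    0    0    0
  d   0    0    1    1    1
  a   0    1    1    1    1
  a   0    1    1    1    1
  c   0    1    1    1    1
LCS length = dp[5][4] = 1

1


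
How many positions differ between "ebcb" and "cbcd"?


Comparing "ebcb" and "cbcd" position by position:
  Position 0: 'e' vs 'c' => DIFFER
  Position 1: 'b' vs 'b' => same
  Position 2: 'c' vs 'c' => same
  Position 3: 'b' vs 'd' => DIFFER
Positions that differ: 2

2


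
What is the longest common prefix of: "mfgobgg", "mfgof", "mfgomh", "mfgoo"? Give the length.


Words: mfgobgg, mfgof, mfgomh, mfgoo
  Position 0: all 'm' => match
  Position 1: all 'f' => match
  Position 2: all 'g' => match
  Position 3: all 'o' => match
  Position 4: ('b', 'f', 'm', 'o') => mismatch, stop
LCP = "mfgo" (length 4)

4


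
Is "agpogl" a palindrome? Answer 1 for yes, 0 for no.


Input: agpogl
Reversed: lgopga
  Compare pos 0 ('a') with pos 5 ('l'): MISMATCH
  Compare pos 1 ('g') with pos 4 ('g'): match
  Compare pos 2 ('p') with pos 3 ('o'): MISMATCH
Result: not a palindrome

0


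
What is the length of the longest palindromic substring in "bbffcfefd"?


Input: "bbffcfefd"
Checking substrings for palindromes:
  [3:6] "fcf" (len 3) => palindrome
  [5:8] "fef" (len 3) => palindrome
  [0:2] "bb" (len 2) => palindrome
  [2:4] "ff" (len 2) => palindrome
Longest palindromic substring: "fcf" with length 3

3


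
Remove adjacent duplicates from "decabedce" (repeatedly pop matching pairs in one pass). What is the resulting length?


Input: decabedce
Stack-based adjacent duplicate removal:
  Read 'd': push. Stack: d
  Read 'e': push. Stack: de
  Read 'c': push. Stack: dec
  Read 'a': push. Stack: deca
  Read 'b': push. Stack: decab
  Read 'e': push. Stack: decabe
  Read 'd': push. Stack: decabed
  Read 'c': push. Stack: decabedc
  Read 'e': push. Stack: decabedce
Final stack: "decabedce" (length 9)

9


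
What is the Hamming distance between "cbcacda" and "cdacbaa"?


Comparing "cbcacda" and "cdacbaa" position by position:
  Position 0: 'c' vs 'c' => same
  Position 1: 'b' vs 'd' => differ
  Position 2: 'c' vs 'a' => differ
  Position 3: 'a' vs 'c' => differ
  Position 4: 'c' vs 'b' => differ
  Position 5: 'd' vs 'a' => differ
  Position 6: 'a' vs 'a' => same
Total differences (Hamming distance): 5

5


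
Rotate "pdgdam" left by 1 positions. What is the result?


Input: "pdgdam", rotate left by 1
First 1 characters: "p"
Remaining characters: "dgdam"
Concatenate remaining + first: "dgdam" + "p" = "dgdamp"

dgdamp


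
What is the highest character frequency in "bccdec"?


Input: bccdec
Character counts:
  'b': 1
  'c': 3
  'd': 1
  'e': 1
Maximum frequency: 3

3


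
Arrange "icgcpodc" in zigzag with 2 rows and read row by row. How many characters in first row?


Zigzag "icgcpodc" into 2 rows:
Placing characters:
  'i' => row 0
  'c' => row 1
  'g' => row 0
  'c' => row 1
  'p' => row 0
  'o' => row 1
  'd' => row 0
  'c' => row 1
Rows:
  Row 0: "igpd"
  Row 1: "ccoc"
First row length: 4

4


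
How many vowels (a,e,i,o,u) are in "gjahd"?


Input: gjahd
Checking each character:
  'g' at position 0: consonant
  'j' at position 1: consonant
  'a' at position 2: vowel (running total: 1)
  'h' at position 3: consonant
  'd' at position 4: consonant
Total vowels: 1

1


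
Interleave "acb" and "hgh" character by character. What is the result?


Interleaving "acb" and "hgh":
  Position 0: 'a' from first, 'h' from second => "ah"
  Position 1: 'c' from first, 'g' from second => "cg"
  Position 2: 'b' from first, 'h' from second => "bh"
Result: ahcgbh

ahcgbh


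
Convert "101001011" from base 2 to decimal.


Input: "101001011" in base 2
Positional expansion:
  Digit '1' (value 1) x 2^8 = 256
  Digit '0' (value 0) x 2^7 = 0
  Digit '1' (value 1) x 2^6 = 64
  Digit '0' (value 0) x 2^5 = 0
  Digit '0' (value 0) x 2^4 = 0
  Digit '1' (value 1) x 2^3 = 8
  Digit '0' (value 0) x 2^2 = 0
  Digit '1' (value 1) x 2^1 = 2
  Digit '1' (value 1) x 2^0 = 1
Sum = 331

331


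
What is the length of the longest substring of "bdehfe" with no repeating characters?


Input: "bdehfe"
Sliding window (track last position of each char):
  Position 0 ('b'): window [0,0] length 1 -- new best
  Position 1 ('d'): window [0,1] length 2 -- new best
  Position 2 ('e'): window [0,2] length 3 -- new best
  Position 3 ('h'): window [0,3] length 4 -- new best
  Position 4 ('f'): window [0,4] length 5 -- new best
  Position 5 ('e'): repeat (last at 2), move window start to 3
  Position 5 ('e'): window [3,5] length 3
Longest substring with no repeats: "bdehf" with length 5

5


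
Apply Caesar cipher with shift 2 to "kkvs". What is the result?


Caesar cipher: shift "kkvs" by 2
  'k' (pos 10) + 2 = pos 12 = 'm'
  'k' (pos 10) + 2 = pos 12 = 'm'
  'v' (pos 21) + 2 = pos 23 = 'x'
  's' (pos 18) + 2 = pos 20 = 'u'
Result: mmxu

mmxu


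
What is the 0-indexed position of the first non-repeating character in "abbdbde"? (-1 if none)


Input: abbdbde
Character frequencies:
  'a': 1
  'b': 3
  'd': 2
  'e': 1
Scanning left to right for freq == 1:
  Position 0 ('a'): unique! => answer = 0

0


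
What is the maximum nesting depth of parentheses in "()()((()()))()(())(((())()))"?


Input: "()()((()()))()(())(((())()))"
Tracking depth:
  Position 0 '(': depth becomes 1
  Position 1 ')': depth becomes 0
  Position 2 '(': depth becomes 1
  Position 3 ')': depth becomes 0
  Position 4 '(': depth becomes 1
  Position 5 '(': depth becomes 2
  Position 6 '(': depth becomes 3
  Position 7 ')': depth becomes 2
  Position 8 '(': depth becomes 3
  Position 9 ')': depth becomes 2
  Position 10 ')': depth becomes 1
  Position 11 ')': depth becomes 0
  Position 12 '(': depth becomes 1
  Position 13 ')': depth becomes 0
  Position 14 '(': depth becomes 1
  Position 15 '(': depth becomes 2
  Position 16 ')': depth becomes 1
  Position 17 ')': depth becomes 0
  Position 18 '(': depth becomes 1
  Position 19 '(': depth becomes 2
  Position 20 '(': depth becomes 3
  Position 21 '(': depth becomes 4
  Position 22 ')': depth becomes 3
  Position 23 ')': depth becomes 2
  Position 24 '(': depth becomes 3
  Position 25 ')': depth becomes 2
  Position 26 ')': depth becomes 1
  Position 27 ')': depth becomes 0
Maximum depth reached: 4

4


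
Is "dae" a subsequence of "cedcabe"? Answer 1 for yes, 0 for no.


Check if "dae" is a subsequence of "cedcabe"
Greedy scan:
  Position 0 ('c'): no match needed
  Position 1 ('e'): no match needed
  Position 2 ('d'): matches sub[0] = 'd'
  Position 3 ('c'): no match needed
  Position 4 ('a'): matches sub[1] = 'a'
  Position 5 ('b'): no match needed
  Position 6 ('e'): matches sub[2] = 'e'
All 3 characters matched => is a subsequence

1


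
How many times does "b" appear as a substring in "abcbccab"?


Searching for "b" in "abcbccab"
Scanning each position:
  Position 0: "a" => no
  Position 1: "b" => MATCH
  Position 2: "c" => no
  Position 3: "b" => MATCH
  Position 4: "c" => no
  Position 5: "c" => no
  Position 6: "a" => no
  Position 7: "b" => MATCH
Total occurrences: 3

3


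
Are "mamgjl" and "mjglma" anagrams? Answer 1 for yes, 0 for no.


Strings: "mamgjl", "mjglma"
Sorted first:  agjlmm
Sorted second: agjlmm
Sorted forms match => anagrams

1


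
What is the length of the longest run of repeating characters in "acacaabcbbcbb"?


Input: "acacaabcbbcbb"
Scanning for longest run:
  Position 1 ('c'): new char, reset run to 1
  Position 2 ('a'): new char, reset run to 1
  Position 3 ('c'): new char, reset run to 1
  Position 4 ('a'): new char, reset run to 1
  Position 5 ('a'): continues run of 'a', length=2
  Position 6 ('b'): new char, reset run to 1
  Position 7 ('c'): new char, reset run to 1
  Position 8 ('b'): new char, reset run to 1
  Position 9 ('b'): continues run of 'b', length=2
  Position 10 ('c'): new char, reset run to 1
  Position 11 ('b'): new char, reset run to 1
  Position 12 ('b'): continues run of 'b', length=2
Longest run: 'a' with length 2

2


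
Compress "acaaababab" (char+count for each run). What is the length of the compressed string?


Input: acaaababab
Runs:
  'a' x 1 => "a1"
  'c' x 1 => "c1"
  'a' x 3 => "a3"
  'b' x 1 => "b1"
  'a' x 1 => "a1"
  'b' x 1 => "b1"
  'a' x 1 => "a1"
  'b' x 1 => "b1"
Compressed: "a1c1a3b1a1b1a1b1"
Compressed length: 16

16


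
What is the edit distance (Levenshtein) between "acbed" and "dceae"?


Computing edit distance: "acbed" -> "dceae"
DP table:
           d    c    e    a    e
      0    1    2    3    4    5
  a   1    1    2    3    3    4
  c   2    2    1    2    3    4
  b   3    3    2    2    3    4
  e   4    4    3    2    3    3
  d   5    4    4    3    3    4
Edit distance = dp[5][5] = 4

4


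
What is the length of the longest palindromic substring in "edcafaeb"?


Input: "edcafaeb"
Checking substrings for palindromes:
  [3:6] "afa" (len 3) => palindrome
Longest palindromic substring: "afa" with length 3

3


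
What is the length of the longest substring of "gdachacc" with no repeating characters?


Input: "gdachacc"
Sliding window (track last position of each char):
  Position 0 ('g'): window [0,0] length 1 -- new best
  Position 1 ('d'): window [0,1] length 2 -- new best
  Position 2 ('a'): window [0,2] length 3 -- new best
  Position 3 ('c'): window [0,3] length 4 -- new best
  Position 4 ('h'): window [0,4] length 5 -- new best
  Position 5 ('a'): repeat (last at 2), move window start to 3
  Position 5 ('a'): window [3,5] length 3
  Position 6 ('c'): repeat (last at 3), move window start to 4
  Position 6 ('c'): window [4,6] length 3
  Position 7 ('c'): repeat (last at 6), move window start to 7
  Position 7 ('c'): window [7,7] length 1
Longest substring with no repeats: "gdach" with length 5

5


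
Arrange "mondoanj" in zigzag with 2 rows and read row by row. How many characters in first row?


Zigzag "mondoanj" into 2 rows:
Placing characters:
  'm' => row 0
  'o' => row 1
  'n' => row 0
  'd' => row 1
  'o' => row 0
  'a' => row 1
  'n' => row 0
  'j' => row 1
Rows:
  Row 0: "mnon"
  Row 1: "odaj"
First row length: 4

4


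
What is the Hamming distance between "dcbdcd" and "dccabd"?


Comparing "dcbdcd" and "dccabd" position by position:
  Position 0: 'd' vs 'd' => same
  Position 1: 'c' vs 'c' => same
  Position 2: 'b' vs 'c' => differ
  Position 3: 'd' vs 'a' => differ
  Position 4: 'c' vs 'b' => differ
  Position 5: 'd' vs 'd' => same
Total differences (Hamming distance): 3

3


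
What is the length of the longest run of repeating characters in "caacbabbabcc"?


Input: "caacbabbabcc"
Scanning for longest run:
  Position 1 ('a'): new char, reset run to 1
  Position 2 ('a'): continues run of 'a', length=2
  Position 3 ('c'): new char, reset run to 1
  Position 4 ('b'): new char, reset run to 1
  Position 5 ('a'): new char, reset run to 1
  Position 6 ('b'): new char, reset run to 1
  Position 7 ('b'): continues run of 'b', length=2
  Position 8 ('a'): new char, reset run to 1
  Position 9 ('b'): new char, reset run to 1
  Position 10 ('c'): new char, reset run to 1
  Position 11 ('c'): continues run of 'c', length=2
Longest run: 'a' with length 2

2


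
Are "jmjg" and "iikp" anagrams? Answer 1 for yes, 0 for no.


Strings: "jmjg", "iikp"
Sorted first:  gjjm
Sorted second: iikp
Differ at position 0: 'g' vs 'i' => not anagrams

0


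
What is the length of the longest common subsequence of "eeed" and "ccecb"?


LCS of "eeed" and "ccecb"
DP table:
           c    c    e    c    b
      0    0    0    0    0    0
  e   0    0    0    1    1    1
  e   0    0    0    1    1    1
  e   0    0    0    1    1    1
  d   0    0    0    1    1    1
LCS length = dp[4][5] = 1

1


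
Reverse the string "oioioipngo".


Input: oioioipngo
Reading characters right to left:
  Position 9: 'o'
  Position 8: 'g'
  Position 7: 'n'
  Position 6: 'p'
  Position 5: 'i'
  Position 4: 'o'
  Position 3: 'i'
  Position 2: 'o'
  Position 1: 'i'
  Position 0: 'o'
Reversed: ognpioioio

ognpioioio


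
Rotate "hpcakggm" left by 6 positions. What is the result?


Input: "hpcakggm", rotate left by 6
First 6 characters: "hpcakg"
Remaining characters: "gm"
Concatenate remaining + first: "gm" + "hpcakg" = "gmhpcakg"

gmhpcakg


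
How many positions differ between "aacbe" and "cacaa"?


Comparing "aacbe" and "cacaa" position by position:
  Position 0: 'a' vs 'c' => DIFFER
  Position 1: 'a' vs 'a' => same
  Position 2: 'c' vs 'c' => same
  Position 3: 'b' vs 'a' => DIFFER
  Position 4: 'e' vs 'a' => DIFFER
Positions that differ: 3

3


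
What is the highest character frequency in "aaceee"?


Input: aaceee
Character counts:
  'a': 2
  'c': 1
  'e': 3
Maximum frequency: 3

3


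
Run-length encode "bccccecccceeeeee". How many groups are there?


Input: bccccecccceeeeee
Scanning for consecutive runs:
  Group 1: 'b' x 1 (positions 0-0)
  Group 2: 'c' x 4 (positions 1-4)
  Group 3: 'e' x 1 (positions 5-5)
  Group 4: 'c' x 4 (positions 6-9)
  Group 5: 'e' x 6 (positions 10-15)
Total groups: 5

5


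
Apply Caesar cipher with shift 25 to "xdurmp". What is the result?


Caesar cipher: shift "xdurmp" by 25
  'x' (pos 23) + 25 = pos 22 = 'w'
  'd' (pos 3) + 25 = pos 2 = 'c'
  'u' (pos 20) + 25 = pos 19 = 't'
  'r' (pos 17) + 25 = pos 16 = 'q'
  'm' (pos 12) + 25 = pos 11 = 'l'
  'p' (pos 15) + 25 = pos 14 = 'o'
Result: wctqlo

wctqlo


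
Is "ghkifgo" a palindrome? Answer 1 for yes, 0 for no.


Input: ghkifgo
Reversed: ogfikhg
  Compare pos 0 ('g') with pos 6 ('o'): MISMATCH
  Compare pos 1 ('h') with pos 5 ('g'): MISMATCH
  Compare pos 2 ('k') with pos 4 ('f'): MISMATCH
Result: not a palindrome

0


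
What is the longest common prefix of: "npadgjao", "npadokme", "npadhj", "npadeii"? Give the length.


Words: npadgjao, npadokme, npadhj, npadeii
  Position 0: all 'n' => match
  Position 1: all 'p' => match
  Position 2: all 'a' => match
  Position 3: all 'd' => match
  Position 4: ('g', 'o', 'h', 'e') => mismatch, stop
LCP = "npad" (length 4)

4


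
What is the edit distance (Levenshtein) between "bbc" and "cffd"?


Computing edit distance: "bbc" -> "cffd"
DP table:
           c    f    f    d
      0    1    2    3    4
  b   1    1    2    3    4
  b   2    2    2    3    4
  c   3    2    3    3    4
Edit distance = dp[3][4] = 4

4


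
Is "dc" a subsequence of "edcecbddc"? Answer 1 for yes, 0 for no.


Check if "dc" is a subsequence of "edcecbddc"
Greedy scan:
  Position 0 ('e'): no match needed
  Position 1 ('d'): matches sub[0] = 'd'
  Position 2 ('c'): matches sub[1] = 'c'
  Position 3 ('e'): no match needed
  Position 4 ('c'): no match needed
  Position 5 ('b'): no match needed
  Position 6 ('d'): no match needed
  Position 7 ('d'): no match needed
  Position 8 ('c'): no match needed
All 2 characters matched => is a subsequence

1


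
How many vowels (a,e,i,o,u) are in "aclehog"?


Input: aclehog
Checking each character:
  'a' at position 0: vowel (running total: 1)
  'c' at position 1: consonant
  'l' at position 2: consonant
  'e' at position 3: vowel (running total: 2)
  'h' at position 4: consonant
  'o' at position 5: vowel (running total: 3)
  'g' at position 6: consonant
Total vowels: 3

3


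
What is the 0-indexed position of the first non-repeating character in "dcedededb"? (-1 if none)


Input: dcedededb
Character frequencies:
  'b': 1
  'c': 1
  'd': 4
  'e': 3
Scanning left to right for freq == 1:
  Position 0 ('d'): freq=4, skip
  Position 1 ('c'): unique! => answer = 1

1


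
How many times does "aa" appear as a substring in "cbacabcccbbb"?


Searching for "aa" in "cbacabcccbbb"
Scanning each position:
  Position 0: "cb" => no
  Position 1: "ba" => no
  Position 2: "ac" => no
  Position 3: "ca" => no
  Position 4: "ab" => no
  Position 5: "bc" => no
  Position 6: "cc" => no
  Position 7: "cc" => no
  Position 8: "cb" => no
  Position 9: "bb" => no
  Position 10: "bb" => no
Total occurrences: 0

0


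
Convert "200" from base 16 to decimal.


Input: "200" in base 16
Positional expansion:
  Digit '2' (value 2) x 16^2 = 512
  Digit '0' (value 0) x 16^1 = 0
  Digit '0' (value 0) x 16^0 = 0
Sum = 512

512


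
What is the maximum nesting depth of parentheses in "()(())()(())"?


Input: "()(())()(())"
Tracking depth:
  Position 0 '(': depth becomes 1
  Position 1 ')': depth becomes 0
  Position 2 '(': depth becomes 1
  Position 3 '(': depth becomes 2
  Position 4 ')': depth becomes 1
  Position 5 ')': depth becomes 0
  Position 6 '(': depth becomes 1
  Position 7 ')': depth becomes 0
  Position 8 '(': depth becomes 1
  Position 9 '(': depth becomes 2
  Position 10 ')': depth becomes 1
  Position 11 ')': depth becomes 0
Maximum depth reached: 2

2


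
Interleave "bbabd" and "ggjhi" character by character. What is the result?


Interleaving "bbabd" and "ggjhi":
  Position 0: 'b' from first, 'g' from second => "bg"
  Position 1: 'b' from first, 'g' from second => "bg"
  Position 2: 'a' from first, 'j' from second => "aj"
  Position 3: 'b' from first, 'h' from second => "bh"
  Position 4: 'd' from first, 'i' from second => "di"
Result: bgbgajbhdi

bgbgajbhdi


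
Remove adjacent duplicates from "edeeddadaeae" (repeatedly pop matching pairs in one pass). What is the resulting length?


Input: edeeddadaeae
Stack-based adjacent duplicate removal:
  Read 'e': push. Stack: e
  Read 'd': push. Stack: ed
  Read 'e': push. Stack: ede
  Read 'e': matches stack top 'e' => pop. Stack: ed
  Read 'd': matches stack top 'd' => pop. Stack: e
  Read 'd': push. Stack: ed
  Read 'a': push. Stack: eda
  Read 'd': push. Stack: edad
  Read 'a': push. Stack: edada
  Read 'e': push. Stack: edadae
  Read 'a': push. Stack: edadaea
  Read 'e': push. Stack: edadaeae
Final stack: "edadaeae" (length 8)

8


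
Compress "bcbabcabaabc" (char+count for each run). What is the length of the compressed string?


Input: bcbabcabaabc
Runs:
  'b' x 1 => "b1"
  'c' x 1 => "c1"
  'b' x 1 => "b1"
  'a' x 1 => "a1"
  'b' x 1 => "b1"
  'c' x 1 => "c1"
  'a' x 1 => "a1"
  'b' x 1 => "b1"
  'a' x 2 => "a2"
  'b' x 1 => "b1"
  'c' x 1 => "c1"
Compressed: "b1c1b1a1b1c1a1b1a2b1c1"
Compressed length: 22

22


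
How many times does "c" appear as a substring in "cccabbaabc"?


Searching for "c" in "cccabbaabc"
Scanning each position:
  Position 0: "c" => MATCH
  Position 1: "c" => MATCH
  Position 2: "c" => MATCH
  Position 3: "a" => no
  Position 4: "b" => no
  Position 5: "b" => no
  Position 6: "a" => no
  Position 7: "a" => no
  Position 8: "b" => no
  Position 9: "c" => MATCH
Total occurrences: 4

4


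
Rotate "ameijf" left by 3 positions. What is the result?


Input: "ameijf", rotate left by 3
First 3 characters: "ame"
Remaining characters: "ijf"
Concatenate remaining + first: "ijf" + "ame" = "ijfame"

ijfame


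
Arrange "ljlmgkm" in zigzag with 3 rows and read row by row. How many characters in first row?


Zigzag "ljlmgkm" into 3 rows:
Placing characters:
  'l' => row 0
  'j' => row 1
  'l' => row 2
  'm' => row 1
  'g' => row 0
  'k' => row 1
  'm' => row 2
Rows:
  Row 0: "lg"
  Row 1: "jmk"
  Row 2: "lm"
First row length: 2

2


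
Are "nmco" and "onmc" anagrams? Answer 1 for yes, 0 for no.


Strings: "nmco", "onmc"
Sorted first:  cmno
Sorted second: cmno
Sorted forms match => anagrams

1


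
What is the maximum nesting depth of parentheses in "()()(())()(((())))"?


Input: "()()(())()(((())))"
Tracking depth:
  Position 0 '(': depth becomes 1
  Position 1 ')': depth becomes 0
  Position 2 '(': depth becomes 1
  Position 3 ')': depth becomes 0
  Position 4 '(': depth becomes 1
  Position 5 '(': depth becomes 2
  Position 6 ')': depth becomes 1
  Position 7 ')': depth becomes 0
  Position 8 '(': depth becomes 1
  Position 9 ')': depth becomes 0
  Position 10 '(': depth becomes 1
  Position 11 '(': depth becomes 2
  Position 12 '(': depth becomes 3
  Position 13 '(': depth becomes 4
  Position 14 ')': depth becomes 3
  Position 15 ')': depth becomes 2
  Position 16 ')': depth becomes 1
  Position 17 ')': depth becomes 0
Maximum depth reached: 4

4


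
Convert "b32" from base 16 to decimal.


Input: "b32" in base 16
Positional expansion:
  Digit 'b' (value 11) x 16^2 = 2816
  Digit '3' (value 3) x 16^1 = 48
  Digit '2' (value 2) x 16^0 = 2
Sum = 2866

2866


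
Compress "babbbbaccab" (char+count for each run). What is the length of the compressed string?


Input: babbbbaccab
Runs:
  'b' x 1 => "b1"
  'a' x 1 => "a1"
  'b' x 4 => "b4"
  'a' x 1 => "a1"
  'c' x 2 => "c2"
  'a' x 1 => "a1"
  'b' x 1 => "b1"
Compressed: "b1a1b4a1c2a1b1"
Compressed length: 14

14


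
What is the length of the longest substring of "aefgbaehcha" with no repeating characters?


Input: "aefgbaehcha"
Sliding window (track last position of each char):
  Position 0 ('a'): window [0,0] length 1 -- new best
  Position 1 ('e'): window [0,1] length 2 -- new best
  Position 2 ('f'): window [0,2] length 3 -- new best
  Position 3 ('g'): window [0,3] length 4 -- new best
  Position 4 ('b'): window [0,4] length 5 -- new best
  Position 5 ('a'): repeat (last at 0), move window start to 1
  Position 5 ('a'): window [1,5] length 5
  Position 6 ('e'): repeat (last at 1), move window start to 2
  Position 6 ('e'): window [2,6] length 5
  Position 7 ('h'): window [2,7] length 6 -- new best
  Position 8 ('c'): window [2,8] length 7 -- new best
  Position 9 ('h'): repeat (last at 7), move window start to 8
  Position 9 ('h'): window [8,9] length 2
  Position 10 ('a'): window [8,10] length 3
Longest substring with no repeats: "fgbaehc" with length 7

7


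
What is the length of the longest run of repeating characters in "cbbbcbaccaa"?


Input: "cbbbcbaccaa"
Scanning for longest run:
  Position 1 ('b'): new char, reset run to 1
  Position 2 ('b'): continues run of 'b', length=2
  Position 3 ('b'): continues run of 'b', length=3
  Position 4 ('c'): new char, reset run to 1
  Position 5 ('b'): new char, reset run to 1
  Position 6 ('a'): new char, reset run to 1
  Position 7 ('c'): new char, reset run to 1
  Position 8 ('c'): continues run of 'c', length=2
  Position 9 ('a'): new char, reset run to 1
  Position 10 ('a'): continues run of 'a', length=2
Longest run: 'b' with length 3

3


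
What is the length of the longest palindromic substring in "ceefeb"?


Input: "ceefeb"
Checking substrings for palindromes:
  [2:5] "efe" (len 3) => palindrome
  [1:3] "ee" (len 2) => palindrome
Longest palindromic substring: "efe" with length 3

3


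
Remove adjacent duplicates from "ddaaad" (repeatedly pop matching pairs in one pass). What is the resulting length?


Input: ddaaad
Stack-based adjacent duplicate removal:
  Read 'd': push. Stack: d
  Read 'd': matches stack top 'd' => pop. Stack: (empty)
  Read 'a': push. Stack: a
  Read 'a': matches stack top 'a' => pop. Stack: (empty)
  Read 'a': push. Stack: a
  Read 'd': push. Stack: ad
Final stack: "ad" (length 2)

2


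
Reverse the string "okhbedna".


Input: okhbedna
Reading characters right to left:
  Position 7: 'a'
  Position 6: 'n'
  Position 5: 'd'
  Position 4: 'e'
  Position 3: 'b'
  Position 2: 'h'
  Position 1: 'k'
  Position 0: 'o'
Reversed: andebhko

andebhko


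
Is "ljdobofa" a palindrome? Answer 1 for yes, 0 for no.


Input: ljdobofa
Reversed: afobodjl
  Compare pos 0 ('l') with pos 7 ('a'): MISMATCH
  Compare pos 1 ('j') with pos 6 ('f'): MISMATCH
  Compare pos 2 ('d') with pos 5 ('o'): MISMATCH
  Compare pos 3 ('o') with pos 4 ('b'): MISMATCH
Result: not a palindrome

0


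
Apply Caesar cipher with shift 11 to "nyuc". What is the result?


Caesar cipher: shift "nyuc" by 11
  'n' (pos 13) + 11 = pos 24 = 'y'
  'y' (pos 24) + 11 = pos 9 = 'j'
  'u' (pos 20) + 11 = pos 5 = 'f'
  'c' (pos 2) + 11 = pos 13 = 'n'
Result: yjfn

yjfn


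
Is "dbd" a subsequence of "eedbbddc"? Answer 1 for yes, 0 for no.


Check if "dbd" is a subsequence of "eedbbddc"
Greedy scan:
  Position 0 ('e'): no match needed
  Position 1 ('e'): no match needed
  Position 2 ('d'): matches sub[0] = 'd'
  Position 3 ('b'): matches sub[1] = 'b'
  Position 4 ('b'): no match needed
  Position 5 ('d'): matches sub[2] = 'd'
  Position 6 ('d'): no match needed
  Position 7 ('c'): no match needed
All 3 characters matched => is a subsequence

1


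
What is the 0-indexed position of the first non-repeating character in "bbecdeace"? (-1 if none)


Input: bbecdeace
Character frequencies:
  'a': 1
  'b': 2
  'c': 2
  'd': 1
  'e': 3
Scanning left to right for freq == 1:
  Position 0 ('b'): freq=2, skip
  Position 1 ('b'): freq=2, skip
  Position 2 ('e'): freq=3, skip
  Position 3 ('c'): freq=2, skip
  Position 4 ('d'): unique! => answer = 4

4


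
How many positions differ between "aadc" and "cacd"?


Comparing "aadc" and "cacd" position by position:
  Position 0: 'a' vs 'c' => DIFFER
  Position 1: 'a' vs 'a' => same
  Position 2: 'd' vs 'c' => DIFFER
  Position 3: 'c' vs 'd' => DIFFER
Positions that differ: 3

3


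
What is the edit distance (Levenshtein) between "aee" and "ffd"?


Computing edit distance: "aee" -> "ffd"
DP table:
           f    f    d
      0    1    2    3
  a   1    1    2    3
  e   2    2    2    3
  e   3    3    3    3
Edit distance = dp[3][3] = 3

3


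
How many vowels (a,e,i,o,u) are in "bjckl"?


Input: bjckl
Checking each character:
  'b' at position 0: consonant
  'j' at position 1: consonant
  'c' at position 2: consonant
  'k' at position 3: consonant
  'l' at position 4: consonant
Total vowels: 0

0


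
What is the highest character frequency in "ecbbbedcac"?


Input: ecbbbedcac
Character counts:
  'a': 1
  'b': 3
  'c': 3
  'd': 1
  'e': 2
Maximum frequency: 3

3


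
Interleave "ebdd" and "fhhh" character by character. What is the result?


Interleaving "ebdd" and "fhhh":
  Position 0: 'e' from first, 'f' from second => "ef"
  Position 1: 'b' from first, 'h' from second => "bh"
  Position 2: 'd' from first, 'h' from second => "dh"
  Position 3: 'd' from first, 'h' from second => "dh"
Result: efbhdhdh

efbhdhdh


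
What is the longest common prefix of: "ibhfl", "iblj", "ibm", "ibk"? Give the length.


Words: ibhfl, iblj, ibm, ibk
  Position 0: all 'i' => match
  Position 1: all 'b' => match
  Position 2: ('h', 'l', 'm', 'k') => mismatch, stop
LCP = "ib" (length 2)

2


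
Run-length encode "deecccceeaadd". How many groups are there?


Input: deecccceeaadd
Scanning for consecutive runs:
  Group 1: 'd' x 1 (positions 0-0)
  Group 2: 'e' x 2 (positions 1-2)
  Group 3: 'c' x 4 (positions 3-6)
  Group 4: 'e' x 2 (positions 7-8)
  Group 5: 'a' x 2 (positions 9-10)
  Group 6: 'd' x 2 (positions 11-12)
Total groups: 6

6


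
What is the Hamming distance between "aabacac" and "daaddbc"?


Comparing "aabacac" and "daaddbc" position by position:
  Position 0: 'a' vs 'd' => differ
  Position 1: 'a' vs 'a' => same
  Position 2: 'b' vs 'a' => differ
  Position 3: 'a' vs 'd' => differ
  Position 4: 'c' vs 'd' => differ
  Position 5: 'a' vs 'b' => differ
  Position 6: 'c' vs 'c' => same
Total differences (Hamming distance): 5

5


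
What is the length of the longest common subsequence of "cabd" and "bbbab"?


LCS of "cabd" and "bbbab"
DP table:
           b    b    b    a    b
      0    0    0    0    0    0
  c   0    0    0    0    0    0
  a   0    0    0    0    1    1
  b   0    1    1    1    1    2
  d   0    1    1    1    1    2
LCS length = dp[4][5] = 2

2


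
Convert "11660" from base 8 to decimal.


Input: "11660" in base 8
Positional expansion:
  Digit '1' (value 1) x 8^4 = 4096
  Digit '1' (value 1) x 8^3 = 512
  Digit '6' (value 6) x 8^2 = 384
  Digit '6' (value 6) x 8^1 = 48
  Digit '0' (value 0) x 8^0 = 0
Sum = 5040

5040


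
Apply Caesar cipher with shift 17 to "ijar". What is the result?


Caesar cipher: shift "ijar" by 17
  'i' (pos 8) + 17 = pos 25 = 'z'
  'j' (pos 9) + 17 = pos 0 = 'a'
  'a' (pos 0) + 17 = pos 17 = 'r'
  'r' (pos 17) + 17 = pos 8 = 'i'
Result: zari

zari


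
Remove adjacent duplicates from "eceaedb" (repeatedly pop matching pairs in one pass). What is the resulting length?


Input: eceaedb
Stack-based adjacent duplicate removal:
  Read 'e': push. Stack: e
  Read 'c': push. Stack: ec
  Read 'e': push. Stack: ece
  Read 'a': push. Stack: ecea
  Read 'e': push. Stack: eceae
  Read 'd': push. Stack: eceaed
  Read 'b': push. Stack: eceaedb
Final stack: "eceaedb" (length 7)

7


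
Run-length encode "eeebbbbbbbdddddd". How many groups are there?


Input: eeebbbbbbbdddddd
Scanning for consecutive runs:
  Group 1: 'e' x 3 (positions 0-2)
  Group 2: 'b' x 7 (positions 3-9)
  Group 3: 'd' x 6 (positions 10-15)
Total groups: 3

3


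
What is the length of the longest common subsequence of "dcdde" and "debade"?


LCS of "dcdde" and "debade"
DP table:
           d    e    b    a    d    e
      0    0    0    0    0    0    0
  d   0    1    1    1    1    1    1
  c   0    1    1    1    1    1    1
  d   0    1    1    1    1    2    2
  d   0    1    1    1    1    2    2
  e   0    1    2    2    2    2    3
LCS length = dp[5][6] = 3

3


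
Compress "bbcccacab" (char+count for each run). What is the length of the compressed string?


Input: bbcccacab
Runs:
  'b' x 2 => "b2"
  'c' x 3 => "c3"
  'a' x 1 => "a1"
  'c' x 1 => "c1"
  'a' x 1 => "a1"
  'b' x 1 => "b1"
Compressed: "b2c3a1c1a1b1"
Compressed length: 12

12


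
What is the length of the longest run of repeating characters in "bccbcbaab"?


Input: "bccbcbaab"
Scanning for longest run:
  Position 1 ('c'): new char, reset run to 1
  Position 2 ('c'): continues run of 'c', length=2
  Position 3 ('b'): new char, reset run to 1
  Position 4 ('c'): new char, reset run to 1
  Position 5 ('b'): new char, reset run to 1
  Position 6 ('a'): new char, reset run to 1
  Position 7 ('a'): continues run of 'a', length=2
  Position 8 ('b'): new char, reset run to 1
Longest run: 'c' with length 2

2


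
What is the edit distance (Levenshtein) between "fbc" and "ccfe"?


Computing edit distance: "fbc" -> "ccfe"
DP table:
           c    c    f    e
      0    1    2    3    4
  f   1    1    2    2    3
  b   2    2    2    3    3
  c   3    2    2    3    4
Edit distance = dp[3][4] = 4

4


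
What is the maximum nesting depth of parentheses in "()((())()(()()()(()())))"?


Input: "()((())()(()()()(()())))"
Tracking depth:
  Position 0 '(': depth becomes 1
  Position 1 ')': depth becomes 0
  Position 2 '(': depth becomes 1
  Position 3 '(': depth becomes 2
  Position 4 '(': depth becomes 3
  Position 5 ')': depth becomes 2
  Position 6 ')': depth becomes 1
  Position 7 '(': depth becomes 2
  Position 8 ')': depth becomes 1
  Position 9 '(': depth becomes 2
  Position 10 '(': depth becomes 3
  Position 11 ')': depth becomes 2
  Position 12 '(': depth becomes 3
  Position 13 ')': depth becomes 2
  Position 14 '(': depth becomes 3
  Position 15 ')': depth becomes 2
  Position 16 '(': depth becomes 3
  Position 17 '(': depth becomes 4
  Position 18 ')': depth becomes 3
  Position 19 '(': depth becomes 4
  Position 20 ')': depth becomes 3
  Position 21 ')': depth becomes 2
  Position 22 ')': depth becomes 1
  Position 23 ')': depth becomes 0
Maximum depth reached: 4

4


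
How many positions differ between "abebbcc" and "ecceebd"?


Comparing "abebbcc" and "ecceebd" position by position:
  Position 0: 'a' vs 'e' => DIFFER
  Position 1: 'b' vs 'c' => DIFFER
  Position 2: 'e' vs 'c' => DIFFER
  Position 3: 'b' vs 'e' => DIFFER
  Position 4: 'b' vs 'e' => DIFFER
  Position 5: 'c' vs 'b' => DIFFER
  Position 6: 'c' vs 'd' => DIFFER
Positions that differ: 7

7


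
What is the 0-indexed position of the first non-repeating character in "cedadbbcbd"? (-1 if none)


Input: cedadbbcbd
Character frequencies:
  'a': 1
  'b': 3
  'c': 2
  'd': 3
  'e': 1
Scanning left to right for freq == 1:
  Position 0 ('c'): freq=2, skip
  Position 1 ('e'): unique! => answer = 1

1
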